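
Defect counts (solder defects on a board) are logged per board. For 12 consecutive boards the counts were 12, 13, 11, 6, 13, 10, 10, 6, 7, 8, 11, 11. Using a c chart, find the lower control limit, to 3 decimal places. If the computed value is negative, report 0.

c̄ = (12 + 13 + 11 + 6 + 13 + 10 + 10 + 6 + 7 + 8 + 11 + 11) / 12 = 118 / 12 = 9.8333
LCL = c̄ − 3√c̄ = 9.8333 − 3 × 3.1358 = 0.4259

0.426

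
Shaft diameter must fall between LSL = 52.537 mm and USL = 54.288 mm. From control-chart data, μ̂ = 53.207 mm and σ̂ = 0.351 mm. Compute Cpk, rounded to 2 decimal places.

Cpu = (USL − μ̂) / (3σ̂) = (54.288 − 53.207) / (3 × 0.351) = 1.0266; Cpl = (μ̂ − LSL) / (3σ̂) = (53.207 − 52.537) / (3 × 0.351) = 0.6363; Cpk = min(Cpu, Cpl) = 0.6363

0.64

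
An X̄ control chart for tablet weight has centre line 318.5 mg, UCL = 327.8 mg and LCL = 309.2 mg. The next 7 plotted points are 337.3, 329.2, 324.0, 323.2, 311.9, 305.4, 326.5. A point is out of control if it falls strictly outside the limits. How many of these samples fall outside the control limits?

Compare each point to [309.2, 327.8]: sample 1 = 337.3 > UCL; sample 2 = 329.2 > UCL; sample 6 = 305.4 < LCL.

3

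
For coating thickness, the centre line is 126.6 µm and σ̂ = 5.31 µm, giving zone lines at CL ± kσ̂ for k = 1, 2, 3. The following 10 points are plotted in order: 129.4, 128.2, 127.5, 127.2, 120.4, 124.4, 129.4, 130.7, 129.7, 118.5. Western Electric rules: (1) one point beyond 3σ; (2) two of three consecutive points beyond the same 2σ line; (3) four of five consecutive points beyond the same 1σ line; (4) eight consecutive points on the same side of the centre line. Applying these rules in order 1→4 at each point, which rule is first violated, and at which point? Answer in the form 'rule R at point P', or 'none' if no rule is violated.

none

Zone of each point (C = within 1σ̂, B = 1σ̂–2σ̂, A = 2σ̂–3σ̂, * = beyond 3σ̂; sign = side of CL): 1:+C, 2:+C, 3:+C, 4:+C, 5:-B, 6:-C, 7:+C, 8:+C, 9:+C, 10:-B
No rule fires across all 10 points.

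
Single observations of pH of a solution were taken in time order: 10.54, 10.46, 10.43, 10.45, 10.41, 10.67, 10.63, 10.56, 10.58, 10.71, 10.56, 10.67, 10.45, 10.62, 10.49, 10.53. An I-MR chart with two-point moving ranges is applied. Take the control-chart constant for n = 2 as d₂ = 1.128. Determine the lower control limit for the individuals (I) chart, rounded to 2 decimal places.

10.28

X̄ = (10.54 + 10.46 + 10.43 + 10.45 + 10.41 + 10.67 + 10.63 + 10.56 + 10.58 + 10.71 + 10.56 + 10.67 + 10.45 + 10.62 + 10.49 + 10.53) / 16 = 10.5475
Moving ranges: 0.08, 0.03, 0.02, 0.04, 0.26, 0.04, 0.07, 0.02, 0.13, 0.15, 0.11, 0.22, 0.17, 0.13, 0.04; M̄R̄ = 1.5100 / 15 = 0.1007
LCL = X̄ − 3·M̄R̄/d₂ = 10.5475 − 3 × 0.1007 / 1.128 = 10.2798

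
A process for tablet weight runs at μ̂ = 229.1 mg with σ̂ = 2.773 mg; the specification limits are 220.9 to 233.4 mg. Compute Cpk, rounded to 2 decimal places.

0.52

Cpu = (USL − μ̂) / (3σ̂) = (233.4 − 229.1) / (3 × 2.773) = 0.5169; Cpl = (μ̂ − LSL) / (3σ̂) = (229.1 − 220.9) / (3 × 2.773) = 0.9857; Cpk = min(Cpu, Cpl) = 0.5169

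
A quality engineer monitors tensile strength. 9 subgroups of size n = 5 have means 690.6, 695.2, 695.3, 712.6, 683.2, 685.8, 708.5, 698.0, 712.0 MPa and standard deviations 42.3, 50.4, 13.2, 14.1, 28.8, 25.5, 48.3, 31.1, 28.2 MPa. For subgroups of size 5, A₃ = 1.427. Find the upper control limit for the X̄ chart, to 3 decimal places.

X̄̄ = (690.6 + 695.2 + 695.3 + 712.6 + 683.2 + 685.8 + 708.5 + 698.0 + 712.0) / 9 = 697.9111
s̄ = (42.3 + 50.4 + 13.2 + 14.1 + 28.8 + 25.5 + 48.3 + 31.1 + 28.2) / 9 = 31.3222
UCL = X̄̄ + A₃·s̄ = 697.9111 + 1.427 × 31.3222 = 742.6079

742.608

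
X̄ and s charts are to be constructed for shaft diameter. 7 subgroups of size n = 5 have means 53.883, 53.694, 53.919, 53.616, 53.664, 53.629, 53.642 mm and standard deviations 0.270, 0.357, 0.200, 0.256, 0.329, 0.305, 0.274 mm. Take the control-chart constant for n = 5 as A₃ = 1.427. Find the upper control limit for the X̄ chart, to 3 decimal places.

X̄̄ = (53.883 + 53.694 + 53.919 + 53.616 + 53.664 + 53.629 + 53.642) / 7 = 53.7210
s̄ = (0.270 + 0.357 + 0.200 + 0.256 + 0.329 + 0.305 + 0.274) / 7 = 0.2844
UCL = X̄̄ + A₃·s̄ = 53.7210 + 1.427 × 0.2844 = 54.1269

54.127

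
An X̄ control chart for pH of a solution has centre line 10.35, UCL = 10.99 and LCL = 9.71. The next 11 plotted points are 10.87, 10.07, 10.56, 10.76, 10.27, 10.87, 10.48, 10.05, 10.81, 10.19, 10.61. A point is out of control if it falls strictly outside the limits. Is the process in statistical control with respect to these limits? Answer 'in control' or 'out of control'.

in control

All 11 points lie within [9.71, 10.99].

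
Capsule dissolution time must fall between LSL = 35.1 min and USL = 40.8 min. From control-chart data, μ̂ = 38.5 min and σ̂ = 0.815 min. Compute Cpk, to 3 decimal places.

Cpu = (USL − μ̂) / (3σ̂) = (40.8 − 38.5) / (3 × 0.815) = 0.9407; Cpl = (μ̂ − LSL) / (3σ̂) = (38.5 − 35.1) / (3 × 0.815) = 1.3906; Cpk = min(Cpu, Cpl) = 0.9407

0.941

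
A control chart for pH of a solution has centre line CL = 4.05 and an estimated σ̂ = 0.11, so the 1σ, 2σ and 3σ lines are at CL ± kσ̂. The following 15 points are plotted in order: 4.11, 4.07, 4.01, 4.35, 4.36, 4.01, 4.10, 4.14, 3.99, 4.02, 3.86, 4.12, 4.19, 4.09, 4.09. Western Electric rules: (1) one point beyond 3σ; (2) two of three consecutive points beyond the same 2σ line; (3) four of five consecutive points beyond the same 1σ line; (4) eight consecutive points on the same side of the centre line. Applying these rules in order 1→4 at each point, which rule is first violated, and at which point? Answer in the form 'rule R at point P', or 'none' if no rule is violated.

rule 2 at point 5

Zone of each point (C = within 1σ̂, B = 1σ̂–2σ̂, A = 2σ̂–3σ̂, * = beyond 3σ̂; sign = side of CL): 1:+C, 2:+C, 3:-C, 4:+A, 5:+A, 6:-C, 7:+C, 8:+C, 9:-C, 10:-C, 11:-B, 12:+C, 13:+B, 14:+C, 15:+C
Rule 2 (two of three consecutive points beyond the same 2σ limit) is satisfied at point 5.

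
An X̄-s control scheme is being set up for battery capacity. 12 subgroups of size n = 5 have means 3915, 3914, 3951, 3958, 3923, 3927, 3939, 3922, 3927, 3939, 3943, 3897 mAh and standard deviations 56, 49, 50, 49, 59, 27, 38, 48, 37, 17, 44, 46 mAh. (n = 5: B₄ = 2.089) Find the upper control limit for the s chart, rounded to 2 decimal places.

90.52

s̄ = (56 + 49 + 50 + 49 + 59 + 27 + 38 + 48 + 37 + 17 + 44 + 46) / 12 = 43.3333
UCL_s = B₄·s̄ = 2.089 × 43.3333 = 90.5233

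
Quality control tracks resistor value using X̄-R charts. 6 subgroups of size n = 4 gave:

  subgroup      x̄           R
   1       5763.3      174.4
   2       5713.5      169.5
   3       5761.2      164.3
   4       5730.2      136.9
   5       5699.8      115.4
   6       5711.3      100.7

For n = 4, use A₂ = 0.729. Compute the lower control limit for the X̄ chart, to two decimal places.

5625.25

X̄̄ = (5763.3 + 5713.5 + 5761.2 + 5730.2 + 5699.8 + 5711.3) / 6 = 34379.3000 / 6 = 5729.8833
R̄ = (174.4 + 169.5 + 164.3 + 136.9 + 115.4 + 100.7) / 6 = 861.2000 / 6 = 143.5333
LCL = X̄̄ − A₂·R̄ = 5729.8833 − 0.729 × 143.5333 = 5625.2475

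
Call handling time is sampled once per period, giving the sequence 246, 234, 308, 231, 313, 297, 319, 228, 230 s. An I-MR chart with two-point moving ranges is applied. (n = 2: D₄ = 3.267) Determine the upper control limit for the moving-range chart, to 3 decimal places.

153.549

Moving ranges: 12, 74, 77, 82, 16, 22, 91, 2; M̄R̄ = 376.0000 / 8 = 47.0000
UCL_MR = D₄·M̄R̄ = 3.267 × 47.0000 = 153.5490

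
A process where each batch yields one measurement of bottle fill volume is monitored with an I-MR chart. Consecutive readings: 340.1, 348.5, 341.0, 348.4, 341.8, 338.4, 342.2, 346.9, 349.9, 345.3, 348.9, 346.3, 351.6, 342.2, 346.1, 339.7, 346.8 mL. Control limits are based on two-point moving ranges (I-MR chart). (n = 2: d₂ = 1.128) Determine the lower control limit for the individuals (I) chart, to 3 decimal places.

X̄ = (340.1 + 348.5 + 341.0 + 348.4 + 341.8 + 338.4 + 342.2 + 346.9 + 349.9 + 345.3 + 348.9 + 346.3 + 351.6 + 342.2 + 346.1 + 339.7 + 346.8) / 17 = 344.9471
Moving ranges: 8.4, 7.5, 7.4, 6.6, 3.4, 3.8, 4.7, 3.0, 4.6, 3.6, 2.6, 5.3, 9.4, 3.9, 6.4, 7.1; M̄R̄ = 87.7000 / 16 = 5.4813
LCL = X̄ − 3·M̄R̄/d₂ = 344.9471 − 3 × 5.4813 / 1.128 = 330.3693

330.369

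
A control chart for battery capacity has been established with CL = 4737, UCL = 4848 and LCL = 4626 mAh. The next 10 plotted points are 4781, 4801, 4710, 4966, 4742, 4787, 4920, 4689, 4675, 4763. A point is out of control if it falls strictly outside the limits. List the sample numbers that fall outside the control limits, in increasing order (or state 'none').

4, 7

Compare each point to [4626, 4848]: sample 4 = 4966 > UCL; sample 7 = 4920 > UCL.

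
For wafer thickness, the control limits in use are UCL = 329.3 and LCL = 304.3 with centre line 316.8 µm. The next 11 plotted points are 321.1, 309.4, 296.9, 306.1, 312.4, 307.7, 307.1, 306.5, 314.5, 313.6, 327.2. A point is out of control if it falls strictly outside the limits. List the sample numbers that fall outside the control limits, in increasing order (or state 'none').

Compare each point to [304.3, 329.3]: sample 3 = 296.9 < LCL.

3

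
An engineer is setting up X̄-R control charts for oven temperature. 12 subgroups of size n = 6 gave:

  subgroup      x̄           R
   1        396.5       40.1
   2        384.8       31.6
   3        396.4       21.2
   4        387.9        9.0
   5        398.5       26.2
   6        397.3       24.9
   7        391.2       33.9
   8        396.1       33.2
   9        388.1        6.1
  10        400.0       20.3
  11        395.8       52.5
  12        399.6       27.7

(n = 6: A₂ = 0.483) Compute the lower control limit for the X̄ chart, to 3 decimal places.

X̄̄ = (396.5 + 384.8 + 396.4 + 387.9 + 398.5 + 397.3 + 391.2 + 396.1 + 388.1 + 400.0 + 395.8 + 399.6) / 12 = 4732.2000 / 12 = 394.3500
R̄ = (40.1 + 31.6 + 21.2 + 9.0 + 26.2 + 24.9 + 33.9 + 33.2 + 6.1 + 20.3 + 52.5 + 27.7) / 12 = 326.7000 / 12 = 27.2250
LCL = X̄̄ − A₂·R̄ = 394.3500 − 0.483 × 27.2250 = 381.2003

381.200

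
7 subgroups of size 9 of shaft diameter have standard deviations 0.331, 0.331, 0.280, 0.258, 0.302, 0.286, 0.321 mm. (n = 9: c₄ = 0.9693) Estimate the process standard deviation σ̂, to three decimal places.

0.311

s̄ = (0.331 + 0.331 + 0.280 + 0.258 + 0.302 + 0.286 + 0.321) / 7 = 0.3013
σ̂ = s̄ / c₄ = 0.3013 / 0.9693 = 0.3108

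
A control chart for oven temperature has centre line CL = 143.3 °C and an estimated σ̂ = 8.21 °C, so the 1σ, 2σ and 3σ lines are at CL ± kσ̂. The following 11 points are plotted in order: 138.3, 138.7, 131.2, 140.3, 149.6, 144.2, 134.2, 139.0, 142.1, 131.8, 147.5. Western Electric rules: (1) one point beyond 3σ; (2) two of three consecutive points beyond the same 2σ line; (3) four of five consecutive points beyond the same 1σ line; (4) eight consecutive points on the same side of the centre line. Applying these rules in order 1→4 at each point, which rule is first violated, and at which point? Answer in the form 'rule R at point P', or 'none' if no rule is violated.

none

Zone of each point (C = within 1σ̂, B = 1σ̂–2σ̂, A = 2σ̂–3σ̂, * = beyond 3σ̂; sign = side of CL): 1:-C, 2:-C, 3:-B, 4:-C, 5:+C, 6:+C, 7:-B, 8:-C, 9:-C, 10:-B, 11:+C
No rule fires across all 11 points.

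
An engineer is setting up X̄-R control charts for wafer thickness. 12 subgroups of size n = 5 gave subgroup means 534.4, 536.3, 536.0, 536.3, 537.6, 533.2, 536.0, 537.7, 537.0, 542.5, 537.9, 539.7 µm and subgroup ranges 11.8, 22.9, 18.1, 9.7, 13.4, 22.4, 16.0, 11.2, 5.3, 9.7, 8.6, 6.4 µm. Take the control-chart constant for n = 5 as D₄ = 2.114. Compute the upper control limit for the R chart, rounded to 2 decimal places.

R̄ = (11.8 + 22.9 + 18.1 + 9.7 + 13.4 + 22.4 + 16.0 + 11.2 + 5.3 + 9.7 + 8.6 + 6.4) / 12 = 155.5000 / 12 = 12.9583
UCL_R = D₄·R̄ = 2.114 × 12.9583 = 27.3939

27.39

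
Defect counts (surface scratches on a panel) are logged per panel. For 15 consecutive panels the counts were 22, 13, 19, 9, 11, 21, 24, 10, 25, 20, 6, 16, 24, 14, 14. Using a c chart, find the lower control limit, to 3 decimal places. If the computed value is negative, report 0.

c̄ = (22 + 13 + 19 + 9 + 11 + 21 + 24 + 10 + 25 + 20 + 6 + 16 + 24 + 14 + 14) / 15 = 248 / 15 = 16.5333
LCL = c̄ − 3√c̄ = 16.5333 − 3 × 4.0661 = 4.3350

4.335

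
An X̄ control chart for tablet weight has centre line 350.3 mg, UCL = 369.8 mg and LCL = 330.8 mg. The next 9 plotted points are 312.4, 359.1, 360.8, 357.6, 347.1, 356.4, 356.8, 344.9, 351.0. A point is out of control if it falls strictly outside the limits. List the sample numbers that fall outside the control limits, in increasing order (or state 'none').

Compare each point to [330.8, 369.8]: sample 1 = 312.4 < LCL.

1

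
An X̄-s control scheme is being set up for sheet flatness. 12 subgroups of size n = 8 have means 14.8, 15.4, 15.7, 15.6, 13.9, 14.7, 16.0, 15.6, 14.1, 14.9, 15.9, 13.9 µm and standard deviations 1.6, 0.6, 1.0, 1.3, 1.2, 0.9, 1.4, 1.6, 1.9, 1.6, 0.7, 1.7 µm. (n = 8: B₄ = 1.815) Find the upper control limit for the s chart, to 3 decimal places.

2.344

s̄ = (1.6 + 0.6 + 1.0 + 1.3 + 1.2 + 0.9 + 1.4 + 1.6 + 1.9 + 1.6 + 0.7 + 1.7) / 12 = 1.2917
UCL_s = B₄·s̄ = 1.815 × 1.2917 = 2.3444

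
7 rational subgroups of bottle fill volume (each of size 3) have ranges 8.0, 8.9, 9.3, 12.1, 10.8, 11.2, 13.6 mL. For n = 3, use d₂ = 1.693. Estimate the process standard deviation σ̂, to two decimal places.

R̄ = (8.0 + 8.9 + 9.3 + 12.1 + 10.8 + 11.2 + 13.6) / 7 = 10.5571
σ̂ = R̄ / d₂ = 10.5571 / 1.693 = 6.2358

6.24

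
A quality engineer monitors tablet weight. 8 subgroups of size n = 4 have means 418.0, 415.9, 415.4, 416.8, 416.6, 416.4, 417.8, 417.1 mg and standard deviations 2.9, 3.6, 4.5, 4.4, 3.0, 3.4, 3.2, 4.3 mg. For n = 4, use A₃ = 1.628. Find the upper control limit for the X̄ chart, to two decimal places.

422.71

X̄̄ = (418.0 + 415.9 + 415.4 + 416.8 + 416.6 + 416.4 + 417.8 + 417.1) / 8 = 416.7500
s̄ = (2.9 + 3.6 + 4.5 + 4.4 + 3.0 + 3.4 + 3.2 + 4.3) / 8 = 3.6625
UCL = X̄̄ + A₃·s̄ = 416.7500 + 1.628 × 3.6625 = 422.7126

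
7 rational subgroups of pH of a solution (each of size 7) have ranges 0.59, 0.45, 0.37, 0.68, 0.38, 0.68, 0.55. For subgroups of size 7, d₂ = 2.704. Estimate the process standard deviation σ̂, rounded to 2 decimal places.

R̄ = (0.59 + 0.45 + 0.37 + 0.68 + 0.38 + 0.68 + 0.55) / 7 = 0.5286
σ̂ = R̄ / d₂ = 0.5286 / 2.704 = 0.1955

0.20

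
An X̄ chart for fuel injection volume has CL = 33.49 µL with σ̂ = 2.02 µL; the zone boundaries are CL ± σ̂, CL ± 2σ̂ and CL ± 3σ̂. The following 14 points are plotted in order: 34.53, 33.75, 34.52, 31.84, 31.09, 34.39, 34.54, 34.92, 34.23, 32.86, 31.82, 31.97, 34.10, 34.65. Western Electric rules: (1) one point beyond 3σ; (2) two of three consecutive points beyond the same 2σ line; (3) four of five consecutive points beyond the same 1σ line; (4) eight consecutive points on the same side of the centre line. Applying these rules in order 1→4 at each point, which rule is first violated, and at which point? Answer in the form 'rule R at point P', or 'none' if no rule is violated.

none

Zone of each point (C = within 1σ̂, B = 1σ̂–2σ̂, A = 2σ̂–3σ̂, * = beyond 3σ̂; sign = side of CL): 1:+C, 2:+C, 3:+C, 4:-C, 5:-B, 6:+C, 7:+C, 8:+C, 9:+C, 10:-C, 11:-C, 12:-C, 13:+C, 14:+C
No rule fires across all 14 points.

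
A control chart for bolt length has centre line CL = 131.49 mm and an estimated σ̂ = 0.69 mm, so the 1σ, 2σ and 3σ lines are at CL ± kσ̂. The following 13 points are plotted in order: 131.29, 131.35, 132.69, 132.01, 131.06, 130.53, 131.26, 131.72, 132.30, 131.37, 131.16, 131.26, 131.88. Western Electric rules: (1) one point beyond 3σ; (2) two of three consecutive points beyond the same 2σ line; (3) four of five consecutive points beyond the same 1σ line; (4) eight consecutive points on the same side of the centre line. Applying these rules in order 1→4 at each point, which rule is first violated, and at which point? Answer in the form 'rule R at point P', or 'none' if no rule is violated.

Zone of each point (C = within 1σ̂, B = 1σ̂–2σ̂, A = 2σ̂–3σ̂, * = beyond 3σ̂; sign = side of CL): 1:-C, 2:-C, 3:+B, 4:+C, 5:-C, 6:-B, 7:-C, 8:+C, 9:+B, 10:-C, 11:-C, 12:-C, 13:+C
No rule fires across all 13 points.

none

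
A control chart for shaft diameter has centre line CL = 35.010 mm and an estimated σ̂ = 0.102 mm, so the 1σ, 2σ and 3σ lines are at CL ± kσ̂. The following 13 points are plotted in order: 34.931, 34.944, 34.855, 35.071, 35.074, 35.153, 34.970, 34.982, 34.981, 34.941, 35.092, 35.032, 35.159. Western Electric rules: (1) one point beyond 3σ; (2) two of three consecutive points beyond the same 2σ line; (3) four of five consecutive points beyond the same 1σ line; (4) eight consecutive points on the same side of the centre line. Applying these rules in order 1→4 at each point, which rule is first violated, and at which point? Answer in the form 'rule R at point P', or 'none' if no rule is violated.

none

Zone of each point (C = within 1σ̂, B = 1σ̂–2σ̂, A = 2σ̂–3σ̂, * = beyond 3σ̂; sign = side of CL): 1:-C, 2:-C, 3:-B, 4:+C, 5:+C, 6:+B, 7:-C, 8:-C, 9:-C, 10:-C, 11:+C, 12:+C, 13:+B
No rule fires across all 13 points.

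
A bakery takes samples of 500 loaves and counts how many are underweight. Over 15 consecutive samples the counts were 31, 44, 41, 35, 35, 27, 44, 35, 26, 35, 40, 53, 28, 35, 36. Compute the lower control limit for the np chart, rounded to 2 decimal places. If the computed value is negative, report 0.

18.92

p̄ = Σdᵢ / (k·n) = 545 / (15 × 500) = 0.07267
LCL = np̄ − 3·√(np̄(1−p̄)) = 36.3333 − 3 × 5.8046 = 18.9196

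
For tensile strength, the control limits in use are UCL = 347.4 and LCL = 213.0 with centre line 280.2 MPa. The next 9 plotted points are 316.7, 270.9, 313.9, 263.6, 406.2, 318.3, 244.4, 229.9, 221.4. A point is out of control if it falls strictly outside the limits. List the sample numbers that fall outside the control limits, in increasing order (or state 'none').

Compare each point to [213.0, 347.4]: sample 5 = 406.2 > UCL.

5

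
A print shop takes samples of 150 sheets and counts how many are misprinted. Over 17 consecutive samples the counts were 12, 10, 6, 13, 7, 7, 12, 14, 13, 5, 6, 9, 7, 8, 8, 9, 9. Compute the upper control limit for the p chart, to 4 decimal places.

0.1193

p̄ = Σdᵢ / (k·n) = 155 / (17 × 150) = 0.06078
UCL = p̄ + 3·√(p̄(1−p̄)/n) = 0.06078 + 3 × √(0.06078×0.93922/150) = 0.06078 + 3 × 0.01951 = 0.11931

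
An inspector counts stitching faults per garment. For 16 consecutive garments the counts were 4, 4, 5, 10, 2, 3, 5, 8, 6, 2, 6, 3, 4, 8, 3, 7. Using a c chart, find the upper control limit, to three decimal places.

11.708

c̄ = (4 + 4 + 5 + 10 + 2 + 3 + 5 + 8 + 6 + 2 + 6 + 3 + 4 + 8 + 3 + 7) / 16 = 80 / 16 = 5.0000
UCL = c̄ + 3√c̄ = 5.0000 + 3 × √5.0000 = 5.0000 + 3 × 2.2361 = 11.7082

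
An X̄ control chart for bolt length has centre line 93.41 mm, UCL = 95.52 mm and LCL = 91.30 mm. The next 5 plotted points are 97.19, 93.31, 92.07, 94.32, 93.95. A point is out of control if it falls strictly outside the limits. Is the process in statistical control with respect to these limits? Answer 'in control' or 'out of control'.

Compare each point to [91.30, 95.52]: sample 1 = 97.19 > UCL.

out of control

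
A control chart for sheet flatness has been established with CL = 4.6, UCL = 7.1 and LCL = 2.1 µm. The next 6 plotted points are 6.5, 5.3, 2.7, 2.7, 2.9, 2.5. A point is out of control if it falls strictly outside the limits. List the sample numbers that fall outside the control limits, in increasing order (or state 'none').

none

All 6 points lie within [2.1, 7.1].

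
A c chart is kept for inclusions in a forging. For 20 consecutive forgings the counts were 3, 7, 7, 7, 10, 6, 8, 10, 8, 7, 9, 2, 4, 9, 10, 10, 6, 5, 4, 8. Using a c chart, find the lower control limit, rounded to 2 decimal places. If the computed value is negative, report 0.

0.00

c̄ = (3 + 7 + 7 + 7 + 10 + 6 + 8 + 10 + 8 + 7 + 9 + 2 + 4 + 9 + 10 + 10 + 6 + 5 + 4 + 8) / 20 = 140 / 20 = 7.0000
LCL = c̄ − 3√c̄ = 7.0000 − 3 × 2.6458 = -0.9373 → 0 (cannot be negative)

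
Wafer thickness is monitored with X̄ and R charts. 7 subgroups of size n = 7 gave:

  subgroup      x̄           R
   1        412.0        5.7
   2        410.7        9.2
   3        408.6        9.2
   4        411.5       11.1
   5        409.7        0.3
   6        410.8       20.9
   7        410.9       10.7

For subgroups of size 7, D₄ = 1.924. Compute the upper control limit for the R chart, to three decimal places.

R̄ = (5.7 + 9.2 + 9.2 + 11.1 + 0.3 + 20.9 + 10.7) / 7 = 67.1000 / 7 = 9.5857
UCL_R = D₄·R̄ = 1.924 × 9.5857 = 18.4429

18.443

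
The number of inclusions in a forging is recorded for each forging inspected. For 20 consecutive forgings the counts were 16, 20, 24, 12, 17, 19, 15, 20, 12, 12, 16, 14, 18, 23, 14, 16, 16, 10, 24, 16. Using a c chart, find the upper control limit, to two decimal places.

28.96

c̄ = (16 + 20 + 24 + 12 + 17 + 19 + 15 + 20 + 12 + 12 + 16 + 14 + 18 + 23 + 14 + 16 + 16 + 10 + 24 + 16) / 20 = 334 / 20 = 16.7000
UCL = c̄ + 3√c̄ = 16.7000 + 3 × √16.7000 = 16.7000 + 3 × 4.0866 = 28.9597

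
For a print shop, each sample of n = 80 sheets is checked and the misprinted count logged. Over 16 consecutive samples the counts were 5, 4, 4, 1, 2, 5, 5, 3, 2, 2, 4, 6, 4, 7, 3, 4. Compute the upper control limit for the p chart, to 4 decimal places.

0.1191

p̄ = Σdᵢ / (k·n) = 61 / (16 × 80) = 0.04766
UCL = p̄ + 3·√(p̄(1−p̄)/n) = 0.04766 + 3 × √(0.04766×0.95234/80) = 0.04766 + 3 × 0.02382 = 0.11911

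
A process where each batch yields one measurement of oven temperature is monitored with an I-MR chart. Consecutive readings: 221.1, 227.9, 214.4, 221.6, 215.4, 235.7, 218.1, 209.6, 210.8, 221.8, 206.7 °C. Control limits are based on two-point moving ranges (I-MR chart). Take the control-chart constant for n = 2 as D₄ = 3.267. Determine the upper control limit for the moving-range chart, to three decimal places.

35.088

Moving ranges: 6.8, 13.5, 7.2, 6.2, 20.3, 17.6, 8.5, 1.2, 11.0, 15.1; M̄R̄ = 107.4000 / 10 = 10.7400
UCL_MR = D₄·M̄R̄ = 3.267 × 10.7400 = 35.0876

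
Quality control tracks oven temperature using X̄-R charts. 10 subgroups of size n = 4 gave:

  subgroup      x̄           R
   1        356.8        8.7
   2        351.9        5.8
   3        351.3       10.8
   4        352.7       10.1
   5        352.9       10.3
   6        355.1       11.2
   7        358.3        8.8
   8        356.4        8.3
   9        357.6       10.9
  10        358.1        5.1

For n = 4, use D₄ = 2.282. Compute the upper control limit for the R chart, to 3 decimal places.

R̄ = (8.7 + 5.8 + 10.8 + 10.1 + 10.3 + 11.2 + 8.8 + 8.3 + 10.9 + 5.1) / 10 = 90.0000 / 10 = 9.0000
UCL_R = D₄·R̄ = 2.282 × 9.0000 = 20.5380

20.538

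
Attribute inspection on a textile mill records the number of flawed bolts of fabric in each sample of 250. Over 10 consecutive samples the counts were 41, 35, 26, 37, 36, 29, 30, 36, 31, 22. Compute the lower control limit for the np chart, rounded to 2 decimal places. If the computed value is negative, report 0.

p̄ = Σdᵢ / (k·n) = 323 / (10 × 250) = 0.12920
LCL = np̄ − 3·√(np̄(1−p̄)) = 32.3000 − 3 × 5.3035 = 16.3896

16.39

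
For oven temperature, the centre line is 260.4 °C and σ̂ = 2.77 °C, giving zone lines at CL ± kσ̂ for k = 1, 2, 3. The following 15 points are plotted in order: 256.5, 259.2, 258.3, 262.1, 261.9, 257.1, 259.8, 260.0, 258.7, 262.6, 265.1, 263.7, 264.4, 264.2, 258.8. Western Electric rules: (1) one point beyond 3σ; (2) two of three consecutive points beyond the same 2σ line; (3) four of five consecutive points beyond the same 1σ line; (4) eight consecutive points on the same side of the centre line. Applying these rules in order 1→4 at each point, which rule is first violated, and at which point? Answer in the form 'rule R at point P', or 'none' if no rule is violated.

rule 3 at point 14

Zone of each point (C = within 1σ̂, B = 1σ̂–2σ̂, A = 2σ̂–3σ̂, * = beyond 3σ̂; sign = side of CL): 1:-B, 2:-C, 3:-C, 4:+C, 5:+C, 6:-B, 7:-C, 8:-C, 9:-C, 10:+C, 11:+B, 12:+B, 13:+B, 14:+B, 15:-C
Rule 3 (four of five consecutive points beyond the same 1σ limit) is satisfied at point 14.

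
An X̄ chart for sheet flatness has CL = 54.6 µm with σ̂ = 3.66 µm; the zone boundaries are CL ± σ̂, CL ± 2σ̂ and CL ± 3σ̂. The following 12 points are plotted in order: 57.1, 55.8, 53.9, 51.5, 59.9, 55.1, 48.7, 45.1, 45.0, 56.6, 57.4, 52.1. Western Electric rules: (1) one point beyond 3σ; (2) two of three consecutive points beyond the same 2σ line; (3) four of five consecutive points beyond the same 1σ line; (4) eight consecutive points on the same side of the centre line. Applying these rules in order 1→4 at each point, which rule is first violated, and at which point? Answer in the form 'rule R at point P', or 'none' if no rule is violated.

Zone of each point (C = within 1σ̂, B = 1σ̂–2σ̂, A = 2σ̂–3σ̂, * = beyond 3σ̂; sign = side of CL): 1:+C, 2:+C, 3:-C, 4:-C, 5:+B, 6:+C, 7:-B, 8:-A, 9:-A, 10:+C, 11:+C, 12:-C
Rule 2 (two of three consecutive points beyond the same 2σ limit) is satisfied at point 9.

rule 2 at point 9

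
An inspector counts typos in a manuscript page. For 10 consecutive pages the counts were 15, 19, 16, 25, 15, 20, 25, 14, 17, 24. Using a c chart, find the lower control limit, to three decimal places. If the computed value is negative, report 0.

5.923

c̄ = (15 + 19 + 16 + 25 + 15 + 20 + 25 + 14 + 17 + 24) / 10 = 190 / 10 = 19.0000
LCL = c̄ − 3√c̄ = 19.0000 − 3 × 4.3589 = 5.9233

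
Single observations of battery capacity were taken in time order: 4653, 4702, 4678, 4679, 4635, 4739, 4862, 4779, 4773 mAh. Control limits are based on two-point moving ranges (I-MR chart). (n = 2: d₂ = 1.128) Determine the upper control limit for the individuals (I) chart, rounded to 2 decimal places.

4866.50

X̄ = (4653 + 4702 + 4678 + 4679 + 4635 + 4739 + 4862 + 4779 + 4773) / 9 = 4722.2222
Moving ranges: 49, 24, 1, 44, 104, 123, 83, 6; M̄R̄ = 434.0000 / 8 = 54.2500
UCL = X̄ + 3·M̄R̄/d₂ = 4722.2222 + 3 × 54.2500 / 1.128 = 4866.5041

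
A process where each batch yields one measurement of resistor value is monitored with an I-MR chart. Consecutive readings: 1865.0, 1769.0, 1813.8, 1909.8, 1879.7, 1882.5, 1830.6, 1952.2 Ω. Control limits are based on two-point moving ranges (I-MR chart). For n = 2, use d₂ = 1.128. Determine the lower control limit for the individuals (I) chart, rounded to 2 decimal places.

1694.44

X̄ = (1865.0 + 1769.0 + 1813.8 + 1909.8 + 1879.7 + 1882.5 + 1830.6 + 1952.2) / 8 = 1862.8250
Moving ranges: 96.0, 44.8, 96.0, 30.1, 2.8, 51.9, 121.6; M̄R̄ = 443.2000 / 7 = 63.3143
LCL = X̄ − 3·M̄R̄/d₂ = 1862.8250 − 3 × 63.3143 / 1.128 = 1694.4359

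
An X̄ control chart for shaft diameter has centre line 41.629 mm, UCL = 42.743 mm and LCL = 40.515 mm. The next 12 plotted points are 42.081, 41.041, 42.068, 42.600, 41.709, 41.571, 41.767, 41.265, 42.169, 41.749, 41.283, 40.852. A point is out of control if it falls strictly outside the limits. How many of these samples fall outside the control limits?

All 12 points lie within [40.515, 42.743].

0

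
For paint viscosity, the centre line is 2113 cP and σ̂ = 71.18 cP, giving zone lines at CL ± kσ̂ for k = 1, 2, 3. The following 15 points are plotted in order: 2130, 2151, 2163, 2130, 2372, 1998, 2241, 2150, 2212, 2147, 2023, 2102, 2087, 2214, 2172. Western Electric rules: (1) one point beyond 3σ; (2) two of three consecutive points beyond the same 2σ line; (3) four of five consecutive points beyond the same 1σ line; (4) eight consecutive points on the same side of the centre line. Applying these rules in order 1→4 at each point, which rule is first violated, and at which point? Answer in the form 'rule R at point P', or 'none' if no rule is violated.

rule 1 at point 5

Zone of each point (C = within 1σ̂, B = 1σ̂–2σ̂, A = 2σ̂–3σ̂, * = beyond 3σ̂; sign = side of CL): 1:+C, 2:+C, 3:+C, 4:+C, 5:+*, 6:-B, 7:+B, 8:+C, 9:+B, 10:+C, 11:-B, 12:-C, 13:-C, 14:+B, 15:+C
Rule 1 (one point beyond the 3σ limits) is satisfied at point 5.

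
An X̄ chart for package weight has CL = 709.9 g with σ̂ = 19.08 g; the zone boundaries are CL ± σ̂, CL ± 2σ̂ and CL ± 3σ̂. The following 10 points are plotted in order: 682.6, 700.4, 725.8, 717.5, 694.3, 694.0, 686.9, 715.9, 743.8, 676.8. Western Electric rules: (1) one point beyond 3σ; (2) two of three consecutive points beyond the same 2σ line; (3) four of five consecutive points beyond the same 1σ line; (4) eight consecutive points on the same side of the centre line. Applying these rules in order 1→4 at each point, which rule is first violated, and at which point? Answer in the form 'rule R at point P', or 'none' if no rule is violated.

none

Zone of each point (C = within 1σ̂, B = 1σ̂–2σ̂, A = 2σ̂–3σ̂, * = beyond 3σ̂; sign = side of CL): 1:-B, 2:-C, 3:+C, 4:+C, 5:-C, 6:-C, 7:-B, 8:+C, 9:+B, 10:-B
No rule fires across all 10 points.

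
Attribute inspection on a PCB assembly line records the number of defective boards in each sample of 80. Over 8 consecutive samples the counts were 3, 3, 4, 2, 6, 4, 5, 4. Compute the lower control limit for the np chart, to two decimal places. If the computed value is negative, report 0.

p̄ = Σdᵢ / (k·n) = 31 / (8 × 80) = 0.04844
LCL = np̄ − 3·√(np̄(1−p̄)) = 3.8750 − 3 × 1.9202 = -1.8857 → 0 (negative, so LCL = 0)

0.00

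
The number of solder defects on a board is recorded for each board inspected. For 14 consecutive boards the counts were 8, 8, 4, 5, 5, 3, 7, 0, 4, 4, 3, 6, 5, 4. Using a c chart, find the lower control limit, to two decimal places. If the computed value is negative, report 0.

c̄ = (8 + 8 + 4 + 5 + 5 + 3 + 7 + 0 + 4 + 4 + 3 + 6 + 5 + 4) / 14 = 66 / 14 = 4.7143
LCL = c̄ − 3√c̄ = 4.7143 − 3 × 2.1712 = -1.7994 → 0 (cannot be negative)

0.00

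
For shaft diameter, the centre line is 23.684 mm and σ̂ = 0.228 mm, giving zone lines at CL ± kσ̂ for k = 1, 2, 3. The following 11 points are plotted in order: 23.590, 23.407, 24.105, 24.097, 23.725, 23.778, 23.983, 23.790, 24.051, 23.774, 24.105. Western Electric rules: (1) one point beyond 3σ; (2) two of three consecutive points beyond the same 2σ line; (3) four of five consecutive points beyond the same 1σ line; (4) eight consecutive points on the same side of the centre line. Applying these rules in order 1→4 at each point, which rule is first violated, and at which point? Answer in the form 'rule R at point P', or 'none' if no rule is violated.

Zone of each point (C = within 1σ̂, B = 1σ̂–2σ̂, A = 2σ̂–3σ̂, * = beyond 3σ̂; sign = side of CL): 1:-C, 2:-B, 3:+B, 4:+B, 5:+C, 6:+C, 7:+B, 8:+C, 9:+B, 10:+C, 11:+B
Rule 4 (eight consecutive points on the same side of the centre line) is satisfied at point 10.

rule 4 at point 10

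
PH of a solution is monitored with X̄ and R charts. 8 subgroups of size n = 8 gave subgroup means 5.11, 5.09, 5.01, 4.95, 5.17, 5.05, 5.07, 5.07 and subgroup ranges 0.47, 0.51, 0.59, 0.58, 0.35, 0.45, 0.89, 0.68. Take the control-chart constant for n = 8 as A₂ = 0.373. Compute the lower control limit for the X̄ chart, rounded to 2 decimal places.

4.85

X̄̄ = (5.11 + 5.09 + 5.01 + 4.95 + 5.17 + 5.05 + 5.07 + 5.07) / 8 = 40.5200 / 8 = 5.0650
R̄ = (0.47 + 0.51 + 0.59 + 0.58 + 0.35 + 0.45 + 0.89 + 0.68) / 8 = 4.5200 / 8 = 0.5650
LCL = X̄̄ − A₂·R̄ = 5.0650 − 0.373 × 0.5650 = 4.8543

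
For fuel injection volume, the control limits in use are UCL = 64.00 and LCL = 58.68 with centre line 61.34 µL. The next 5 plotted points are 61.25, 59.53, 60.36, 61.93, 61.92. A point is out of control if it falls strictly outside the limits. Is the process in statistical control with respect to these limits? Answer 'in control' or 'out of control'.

All 5 points lie within [58.68, 64.00].

in control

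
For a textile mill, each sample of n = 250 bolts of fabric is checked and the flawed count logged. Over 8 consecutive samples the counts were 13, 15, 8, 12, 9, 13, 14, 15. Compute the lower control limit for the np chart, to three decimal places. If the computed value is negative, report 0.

2.086

p̄ = Σdᵢ / (k·n) = 99 / (8 × 250) = 0.04950
LCL = np̄ − 3·√(np̄(1−p̄)) = 12.3750 − 3 × 3.4296 = 2.0861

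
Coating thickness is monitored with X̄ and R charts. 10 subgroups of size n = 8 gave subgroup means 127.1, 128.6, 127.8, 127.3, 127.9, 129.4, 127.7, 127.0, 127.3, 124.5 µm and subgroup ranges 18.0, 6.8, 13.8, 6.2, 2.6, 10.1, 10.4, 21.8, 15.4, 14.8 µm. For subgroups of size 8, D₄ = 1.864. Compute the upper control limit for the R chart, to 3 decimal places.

R̄ = (18.0 + 6.8 + 13.8 + 6.2 + 2.6 + 10.1 + 10.4 + 21.8 + 15.4 + 14.8) / 10 = 119.9000 / 10 = 11.9900
UCL_R = D₄·R̄ = 1.864 × 11.9900 = 22.3494

22.349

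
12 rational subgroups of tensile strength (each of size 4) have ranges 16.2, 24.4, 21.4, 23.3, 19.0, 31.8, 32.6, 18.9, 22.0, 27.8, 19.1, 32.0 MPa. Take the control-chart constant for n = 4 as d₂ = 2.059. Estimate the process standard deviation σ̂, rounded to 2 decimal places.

R̄ = (16.2 + 24.4 + 21.4 + 23.3 + 19.0 + 31.8 + 32.6 + 18.9 + 22.0 + 27.8 + 19.1 + 32.0) / 12 = 24.0417
σ̂ = R̄ / d₂ = 24.0417 / 2.059 = 11.6764

11.68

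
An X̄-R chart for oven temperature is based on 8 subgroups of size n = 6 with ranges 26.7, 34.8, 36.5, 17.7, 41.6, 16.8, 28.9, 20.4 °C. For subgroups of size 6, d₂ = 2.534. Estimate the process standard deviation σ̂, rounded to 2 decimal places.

11.02

R̄ = (26.7 + 34.8 + 36.5 + 17.7 + 41.6 + 16.8 + 28.9 + 20.4) / 8 = 27.9250
σ̂ = R̄ / d₂ = 27.9250 / 2.534 = 11.0201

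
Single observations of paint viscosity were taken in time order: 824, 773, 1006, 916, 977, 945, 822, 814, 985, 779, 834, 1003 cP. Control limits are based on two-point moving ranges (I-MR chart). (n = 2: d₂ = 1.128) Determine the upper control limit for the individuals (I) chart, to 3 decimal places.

X̄ = (824 + 773 + 1006 + 916 + 977 + 945 + 822 + 814 + 985 + 779 + 834 + 1003) / 12 = 889.8333
Moving ranges: 51, 233, 90, 61, 32, 123, 8, 171, 206, 55, 169; M̄R̄ = 1199.0000 / 11 = 109.0000
UCL = X̄ + 3·M̄R̄/d₂ = 889.8333 + 3 × 109.0000 / 1.128 = 1179.7270

1179.727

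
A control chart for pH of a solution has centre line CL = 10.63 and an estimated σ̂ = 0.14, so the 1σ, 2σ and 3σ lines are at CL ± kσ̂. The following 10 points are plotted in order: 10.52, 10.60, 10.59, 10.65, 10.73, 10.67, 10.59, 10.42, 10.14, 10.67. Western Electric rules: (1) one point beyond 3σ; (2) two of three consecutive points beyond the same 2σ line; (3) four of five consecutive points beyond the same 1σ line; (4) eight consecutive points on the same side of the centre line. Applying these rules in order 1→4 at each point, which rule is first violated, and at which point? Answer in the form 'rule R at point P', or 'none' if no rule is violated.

Zone of each point (C = within 1σ̂, B = 1σ̂–2σ̂, A = 2σ̂–3σ̂, * = beyond 3σ̂; sign = side of CL): 1:-C, 2:-C, 3:-C, 4:+C, 5:+C, 6:+C, 7:-C, 8:-B, 9:-*, 10:+C
Rule 1 (one point beyond the 3σ limits) is satisfied at point 9.

rule 1 at point 9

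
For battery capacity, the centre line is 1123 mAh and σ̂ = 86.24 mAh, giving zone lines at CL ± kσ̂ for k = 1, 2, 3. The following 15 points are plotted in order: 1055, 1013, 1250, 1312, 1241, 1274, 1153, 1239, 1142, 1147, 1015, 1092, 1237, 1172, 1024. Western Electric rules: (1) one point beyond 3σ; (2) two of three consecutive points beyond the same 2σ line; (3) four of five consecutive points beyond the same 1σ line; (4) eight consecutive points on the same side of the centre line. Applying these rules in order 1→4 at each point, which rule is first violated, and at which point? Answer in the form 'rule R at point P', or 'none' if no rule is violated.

Zone of each point (C = within 1σ̂, B = 1σ̂–2σ̂, A = 2σ̂–3σ̂, * = beyond 3σ̂; sign = side of CL): 1:-C, 2:-B, 3:+B, 4:+A, 5:+B, 6:+B, 7:+C, 8:+B, 9:+C, 10:+C, 11:-B, 12:-C, 13:+B, 14:+C, 15:-B
Rule 3 (four of five consecutive points beyond the same 1σ limit) is satisfied at point 6.

rule 3 at point 6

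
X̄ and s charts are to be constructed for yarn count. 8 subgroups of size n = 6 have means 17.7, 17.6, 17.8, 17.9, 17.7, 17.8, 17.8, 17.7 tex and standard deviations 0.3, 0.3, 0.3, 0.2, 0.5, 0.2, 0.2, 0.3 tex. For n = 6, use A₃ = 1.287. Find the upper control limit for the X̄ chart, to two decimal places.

X̄̄ = (17.7 + 17.6 + 17.8 + 17.9 + 17.7 + 17.8 + 17.8 + 17.7) / 8 = 17.7500
s̄ = (0.3 + 0.3 + 0.3 + 0.2 + 0.5 + 0.2 + 0.2 + 0.3) / 8 = 0.2875
UCL = X̄̄ + A₃·s̄ = 17.7500 + 1.287 × 0.2875 = 18.1200

18.12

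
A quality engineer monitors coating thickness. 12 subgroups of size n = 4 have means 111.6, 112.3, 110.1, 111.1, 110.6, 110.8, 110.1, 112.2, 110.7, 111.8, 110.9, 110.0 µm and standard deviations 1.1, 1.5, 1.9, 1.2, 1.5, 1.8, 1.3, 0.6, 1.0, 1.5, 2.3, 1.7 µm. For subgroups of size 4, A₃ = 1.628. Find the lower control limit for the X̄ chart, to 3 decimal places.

X̄̄ = (111.6 + 112.3 + 110.1 + 111.1 + 110.6 + 110.8 + 110.1 + 112.2 + 110.7 + 111.8 + 110.9 + 110.0) / 12 = 111.0167
s̄ = (1.1 + 1.5 + 1.9 + 1.2 + 1.5 + 1.8 + 1.3 + 0.6 + 1.0 + 1.5 + 2.3 + 1.7) / 12 = 1.4500
LCL = X̄̄ − A₃·s̄ = 111.0167 − 1.628 × 1.4500 = 108.6561

108.656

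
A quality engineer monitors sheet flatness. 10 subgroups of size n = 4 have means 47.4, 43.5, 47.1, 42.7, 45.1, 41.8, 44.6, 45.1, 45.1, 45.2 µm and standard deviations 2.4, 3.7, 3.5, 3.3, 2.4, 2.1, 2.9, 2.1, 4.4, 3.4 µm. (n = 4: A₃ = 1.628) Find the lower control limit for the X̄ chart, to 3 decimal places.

39.843

X̄̄ = (47.4 + 43.5 + 47.1 + 42.7 + 45.1 + 41.8 + 44.6 + 45.1 + 45.1 + 45.2) / 10 = 44.7600
s̄ = (2.4 + 3.7 + 3.5 + 3.3 + 2.4 + 2.1 + 2.9 + 2.1 + 4.4 + 3.4) / 10 = 3.0200
LCL = X̄̄ − A₃·s̄ = 44.7600 − 1.628 × 3.0200 = 39.8434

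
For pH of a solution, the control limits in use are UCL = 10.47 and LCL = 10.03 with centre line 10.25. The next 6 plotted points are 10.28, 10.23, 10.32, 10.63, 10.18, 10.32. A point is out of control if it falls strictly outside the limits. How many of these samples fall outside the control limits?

1

Compare each point to [10.03, 10.47]: sample 4 = 10.63 > UCL.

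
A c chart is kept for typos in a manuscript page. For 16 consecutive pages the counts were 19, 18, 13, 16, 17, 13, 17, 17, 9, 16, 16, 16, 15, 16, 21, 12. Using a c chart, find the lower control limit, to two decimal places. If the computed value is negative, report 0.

c̄ = (19 + 18 + 13 + 16 + 17 + 13 + 17 + 17 + 9 + 16 + 16 + 16 + 15 + 16 + 21 + 12) / 16 = 251 / 16 = 15.6875
LCL = c̄ − 3√c̄ = 15.6875 − 3 × 3.9607 = 3.8053

3.81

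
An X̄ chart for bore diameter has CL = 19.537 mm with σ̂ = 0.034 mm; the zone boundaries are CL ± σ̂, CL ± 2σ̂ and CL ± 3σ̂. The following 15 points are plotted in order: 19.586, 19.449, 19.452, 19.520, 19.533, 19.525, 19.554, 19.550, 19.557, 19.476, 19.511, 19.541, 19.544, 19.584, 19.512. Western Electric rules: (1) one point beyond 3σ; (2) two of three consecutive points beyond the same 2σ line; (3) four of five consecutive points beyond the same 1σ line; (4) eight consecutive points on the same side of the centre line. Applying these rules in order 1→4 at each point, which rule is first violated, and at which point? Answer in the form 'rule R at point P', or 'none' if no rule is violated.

rule 2 at point 3

Zone of each point (C = within 1σ̂, B = 1σ̂–2σ̂, A = 2σ̂–3σ̂, * = beyond 3σ̂; sign = side of CL): 1:+B, 2:-A, 3:-A, 4:-C, 5:-C, 6:-C, 7:+C, 8:+C, 9:+C, 10:-B, 11:-C, 12:+C, 13:+C, 14:+B, 15:-C
Rule 2 (two of three consecutive points beyond the same 2σ limit) is satisfied at point 3.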